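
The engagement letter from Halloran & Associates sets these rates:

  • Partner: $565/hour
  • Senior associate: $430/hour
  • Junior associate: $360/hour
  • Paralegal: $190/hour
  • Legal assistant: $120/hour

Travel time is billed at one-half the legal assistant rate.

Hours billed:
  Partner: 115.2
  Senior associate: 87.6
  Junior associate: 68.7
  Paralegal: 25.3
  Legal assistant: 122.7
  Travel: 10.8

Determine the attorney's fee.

$147,667.00

Partner: 115.2 × $565 = $65,088.00
Senior associate: 87.6 × $430 = $37,668.00
Junior associate: 68.7 × $360 = $24,732.00
Paralegal: 25.3 × $190 = $4,807.00
Legal assistant: 122.7 × $120 = $14,724.00
Subtotal: $65,088.00 + $37,668.00 + $24,732.00 + $4,807.00 + $14,724.00 = $147,019.00
Travel: 10.8 × ($120 ÷ 2) = 10.8 × $60.00 = $648.00
Total: $147,019.00 + $648.00 = $147,667.00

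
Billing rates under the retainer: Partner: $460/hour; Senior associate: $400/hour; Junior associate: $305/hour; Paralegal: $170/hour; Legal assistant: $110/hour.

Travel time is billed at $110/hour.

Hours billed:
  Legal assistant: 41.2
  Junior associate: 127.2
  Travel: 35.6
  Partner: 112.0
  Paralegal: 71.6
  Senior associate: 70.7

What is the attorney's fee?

Partner: 112.0 × $460 = $51,520.00
Senior associate: 70.7 × $400 = $28,280.00
Junior associate: 127.2 × $305 = $38,796.00
Paralegal: 71.6 × $170 = $12,172.00
Legal assistant: 41.2 × $110 = $4,532.00
Subtotal: $51,520.00 + $28,280.00 + $38,796.00 + $12,172.00 + $4,532.00 = $135,300.00
Travel: 35.6 × $110 = $3,916.00
Total: $135,300.00 + $3,916.00 = $139,216.00

$139,216.00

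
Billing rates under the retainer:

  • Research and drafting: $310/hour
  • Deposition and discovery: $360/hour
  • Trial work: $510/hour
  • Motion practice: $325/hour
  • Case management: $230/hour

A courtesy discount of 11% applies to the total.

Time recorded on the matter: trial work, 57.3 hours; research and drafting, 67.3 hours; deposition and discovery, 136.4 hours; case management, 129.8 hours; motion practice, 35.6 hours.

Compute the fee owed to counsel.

$125,146.46

Research and drafting: 67.3 × $310 = $20,863.00
Deposition and discovery: 136.4 × $360 = $49,104.00
Trial work: 57.3 × $510 = $29,223.00
Motion practice: 35.6 × $325 = $11,570.00
Case management: 129.8 × $230 = $29,854.00
Subtotal: $140,614.00
Less 11% discount: −$15,467.54
Total: $140,614.00 − $15,467.54 = $125,146.46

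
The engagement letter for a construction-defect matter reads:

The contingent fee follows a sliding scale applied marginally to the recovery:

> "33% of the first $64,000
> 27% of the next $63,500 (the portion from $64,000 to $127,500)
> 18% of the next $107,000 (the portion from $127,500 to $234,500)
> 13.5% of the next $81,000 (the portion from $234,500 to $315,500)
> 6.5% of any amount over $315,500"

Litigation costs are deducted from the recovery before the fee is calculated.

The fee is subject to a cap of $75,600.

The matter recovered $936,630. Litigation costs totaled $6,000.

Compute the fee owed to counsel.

Fee base (net of costs): $936,630 − $6,000 = $930,630
First $64,000 at 33% = $21,120.00
Next $63,500 at 27% = $17,145.00
Next $107,000 at 18% = $19,260.00
Next $81,000 at 13.5% = $10,935.00
Remaining $615,130 at 6.5% = $39,983.45
Fee: $21,120.00 + $17,145.00 + $19,260.00 + $10,935.00 + $39,983.45 = $108,443.45
$108,443.45 exceeds the $75,600 cap, so the fee is capped at $75,600.00.

$75,600.00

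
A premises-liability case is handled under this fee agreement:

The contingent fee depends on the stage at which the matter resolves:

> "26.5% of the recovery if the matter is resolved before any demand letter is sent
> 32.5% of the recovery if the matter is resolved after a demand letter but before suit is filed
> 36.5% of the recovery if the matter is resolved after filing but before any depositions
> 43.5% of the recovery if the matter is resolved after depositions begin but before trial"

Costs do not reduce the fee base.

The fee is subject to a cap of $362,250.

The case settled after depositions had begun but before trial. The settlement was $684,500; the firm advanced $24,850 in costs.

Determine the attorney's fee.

$297,757.50

Fee base is the gross recovery, $684,500; costs are reimbursed separately.
The matter settled after depositions had begun but before trial, so the 43.5% rate applies.
$684,500 × 43.5% = $297,757.50
$297,757.50 is under the $362,250 cap.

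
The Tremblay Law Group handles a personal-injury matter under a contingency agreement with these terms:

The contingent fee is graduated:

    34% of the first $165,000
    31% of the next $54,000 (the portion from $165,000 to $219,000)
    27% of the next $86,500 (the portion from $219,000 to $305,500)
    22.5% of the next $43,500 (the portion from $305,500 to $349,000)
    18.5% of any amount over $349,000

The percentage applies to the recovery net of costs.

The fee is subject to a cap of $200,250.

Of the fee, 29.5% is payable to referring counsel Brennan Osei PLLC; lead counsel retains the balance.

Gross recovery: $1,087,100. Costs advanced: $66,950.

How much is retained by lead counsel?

Fee base (net of costs): $1,087,100 − $66,950 = $1,020,150
First $165,000 at 34% = $56,100.00
Next $54,000 at 31% = $16,740.00
Next $86,500 at 27% = $23,355.00
Next $43,500 at 22.5% = $9,787.50
Remaining $671,150 at 18.5% = $124,162.75
Fee: $56,100.00 + $16,740.00 + $23,355.00 + $9,787.50 + $124,162.75 = $230,145.25
$230,145.25 exceeds the $200,250 cap, so the fee is capped at $200,250.00.
Referral share: 29.5% of $200,250.00 = $59,073.75; lead counsel retains $200,250.00 − $59,073.75 = $141,176.25.

$141,176.25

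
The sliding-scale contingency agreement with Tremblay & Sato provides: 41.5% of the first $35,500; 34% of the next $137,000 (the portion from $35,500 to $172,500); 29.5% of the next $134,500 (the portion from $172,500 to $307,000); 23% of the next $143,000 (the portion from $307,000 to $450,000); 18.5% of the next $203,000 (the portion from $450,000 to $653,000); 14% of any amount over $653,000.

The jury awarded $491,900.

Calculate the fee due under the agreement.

$141,631.50

First $35,500 at 41.5% = $14,732.50
Next $137,000 at 34% = $46,580.00
Next $134,500 at 29.5% = $39,677.50
Next $143,000 at 23% = $32,890.00
Remaining $41,900 at 18.5% = $7,751.50
Fee: $14,732.50 + $46,580.00 + $39,677.50 + $32,890.00 + $7,751.50 = $141,631.50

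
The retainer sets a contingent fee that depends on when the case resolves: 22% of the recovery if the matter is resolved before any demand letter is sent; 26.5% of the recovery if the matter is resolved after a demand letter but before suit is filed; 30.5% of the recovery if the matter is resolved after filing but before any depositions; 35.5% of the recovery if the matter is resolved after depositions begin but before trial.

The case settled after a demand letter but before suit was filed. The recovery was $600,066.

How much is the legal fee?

$159,017.49

The matter settled after a demand letter but before suit was filed, so the 26.5% rate applies.
$600,066 × 26.5% = $159,017.49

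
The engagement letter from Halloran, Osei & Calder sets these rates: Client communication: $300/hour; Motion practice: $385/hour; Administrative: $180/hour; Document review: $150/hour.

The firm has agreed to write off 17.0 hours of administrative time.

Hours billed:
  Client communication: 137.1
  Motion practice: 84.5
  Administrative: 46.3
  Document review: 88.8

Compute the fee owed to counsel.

$92,256.50

Client communication: 137.1 × $300 = $41,130.00
Motion practice: 84.5 × $385 = $32,532.50
Administrative: 46.3 × $180 = $8,334.00
Document review: 88.8 × $150 = $13,320.00
Subtotal: $95,316.50
Write-off: 17.0 × $180 = $3,060.00
Total: $95,316.50 − $3,060.00 = $92,256.50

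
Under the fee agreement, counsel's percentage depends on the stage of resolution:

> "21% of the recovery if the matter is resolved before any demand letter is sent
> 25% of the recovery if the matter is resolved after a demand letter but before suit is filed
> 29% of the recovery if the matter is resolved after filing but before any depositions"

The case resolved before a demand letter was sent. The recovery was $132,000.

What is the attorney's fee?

$27,720.00

The matter resolved before a demand letter was sent, so the 21% rate applies.
$132,000 × 21% = $27,720.00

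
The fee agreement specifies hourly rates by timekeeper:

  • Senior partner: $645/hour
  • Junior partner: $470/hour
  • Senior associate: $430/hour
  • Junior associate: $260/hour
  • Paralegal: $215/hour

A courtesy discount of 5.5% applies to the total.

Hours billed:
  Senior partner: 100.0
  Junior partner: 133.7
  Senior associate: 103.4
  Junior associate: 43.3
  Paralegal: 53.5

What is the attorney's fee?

$183,860.62

Senior partner: 100.0 × $645 = $64,500.00
Junior partner: 133.7 × $470 = $62,839.00
Senior associate: 103.4 × $430 = $44,462.00
Junior associate: 43.3 × $260 = $11,258.00
Paralegal: 53.5 × $215 = $11,502.50
Subtotal: $194,561.50
Less 5.5% discount: −$10,700.88
Total: $194,561.50 − $10,700.88 = $183,860.62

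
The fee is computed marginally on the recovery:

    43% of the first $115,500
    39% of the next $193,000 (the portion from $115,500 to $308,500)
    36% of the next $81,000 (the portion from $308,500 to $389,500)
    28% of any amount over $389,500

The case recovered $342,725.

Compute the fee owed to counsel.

$137,256.00

First $115,500 at 43% = $49,665.00
Next $193,000 at 39% = $75,270.00
Remaining $34,225 at 36% = $12,321.00
Fee: $49,665.00 + $75,270.00 + $12,321.00 = $137,256.00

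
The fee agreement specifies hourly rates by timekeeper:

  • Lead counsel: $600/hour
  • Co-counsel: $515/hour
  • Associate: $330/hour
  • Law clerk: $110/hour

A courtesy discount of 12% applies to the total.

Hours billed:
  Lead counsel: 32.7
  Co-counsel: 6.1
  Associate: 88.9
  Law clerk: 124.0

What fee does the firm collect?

$57,849.88

Lead counsel: 32.7 × $600 = $19,620.00
Co-counsel: 6.1 × $515 = $3,141.50
Associate: 88.9 × $330 = $29,337.00
Law clerk: 124.0 × $110 = $13,640.00
Subtotal: $65,738.50
Less 12% discount: −$7,888.62
Total: $65,738.50 − $7,888.62 = $57,849.88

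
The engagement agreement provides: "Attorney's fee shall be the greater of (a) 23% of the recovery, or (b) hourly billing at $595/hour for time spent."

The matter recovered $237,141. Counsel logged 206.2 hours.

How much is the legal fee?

$122,689.00

(a) 23% of $237,141 = $54,542.43
(b) 206.2 × $595 = $122,689.00
The greater is (b): $122,689.00.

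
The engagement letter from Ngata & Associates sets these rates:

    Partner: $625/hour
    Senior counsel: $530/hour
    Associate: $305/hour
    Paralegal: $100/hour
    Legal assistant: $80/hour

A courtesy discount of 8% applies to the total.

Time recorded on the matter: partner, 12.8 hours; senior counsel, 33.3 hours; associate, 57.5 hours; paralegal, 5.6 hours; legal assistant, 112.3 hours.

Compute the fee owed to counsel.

$48,512.06

Partner: 12.8 × $625 = $8,000.00
Senior counsel: 33.3 × $530 = $17,649.00
Associate: 57.5 × $305 = $17,537.50
Paralegal: 5.6 × $100 = $560.00
Legal assistant: 112.3 × $80 = $8,984.00
Subtotal: $52,730.50
Less 8% discount: −$4,218.44
Total: $52,730.50 − $4,218.44 = $48,512.06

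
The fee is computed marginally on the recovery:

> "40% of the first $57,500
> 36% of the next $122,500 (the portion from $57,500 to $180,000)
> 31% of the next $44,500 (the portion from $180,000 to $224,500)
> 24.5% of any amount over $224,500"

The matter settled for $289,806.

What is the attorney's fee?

$96,894.97

First $57,500 at 40% = $23,000.00
Next $122,500 at 36% = $44,100.00
Next $44,500 at 31% = $13,795.00
Remaining $65,306 at 24.5% = $15,999.97
Fee: $23,000.00 + $44,100.00 + $13,795.00 + $15,999.97 = $96,894.97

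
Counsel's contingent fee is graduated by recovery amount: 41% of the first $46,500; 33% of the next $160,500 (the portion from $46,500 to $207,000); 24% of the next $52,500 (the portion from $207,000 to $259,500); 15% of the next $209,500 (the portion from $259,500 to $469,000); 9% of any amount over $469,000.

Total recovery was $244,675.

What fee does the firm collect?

$81,072.00

First $46,500 at 41% = $19,065.00
Next $160,500 at 33% = $52,965.00
Remaining $37,675 at 24% = $9,042.00
Fee: $19,065.00 + $52,965.00 + $9,042.00 = $81,072.00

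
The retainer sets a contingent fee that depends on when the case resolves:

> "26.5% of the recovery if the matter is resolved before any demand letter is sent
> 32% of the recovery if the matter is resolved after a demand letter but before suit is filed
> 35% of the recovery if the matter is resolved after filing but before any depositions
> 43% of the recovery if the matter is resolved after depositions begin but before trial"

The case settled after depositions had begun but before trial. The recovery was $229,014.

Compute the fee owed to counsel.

The matter settled after depositions had begun but before trial, so the 43% rate applies.
$229,014 × 43% = $98,476.02

$98,476.02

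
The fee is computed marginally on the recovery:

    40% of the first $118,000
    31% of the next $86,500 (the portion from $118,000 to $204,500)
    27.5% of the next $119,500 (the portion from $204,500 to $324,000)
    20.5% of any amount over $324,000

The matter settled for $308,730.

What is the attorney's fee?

$102,678.25

First $118,000 at 40% = $47,200.00
Next $86,500 at 31% = $26,815.00
Remaining $104,230 at 27.5% = $28,663.25
Fee: $47,200.00 + $26,815.00 + $28,663.25 = $102,678.25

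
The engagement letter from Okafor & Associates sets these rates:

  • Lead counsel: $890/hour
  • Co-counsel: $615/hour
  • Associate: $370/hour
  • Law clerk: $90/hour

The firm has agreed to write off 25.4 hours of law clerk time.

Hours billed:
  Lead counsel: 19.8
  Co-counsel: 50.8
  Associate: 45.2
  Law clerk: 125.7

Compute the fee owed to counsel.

$74,615.00

Lead counsel: 19.8 × $890 = $17,622.00
Co-counsel: 50.8 × $615 = $31,242.00
Associate: 45.2 × $370 = $16,724.00
Law clerk: 125.7 × $90 = $11,313.00
Subtotal: $76,901.00
Write-off: 25.4 × $90 = $2,286.00
Total: $76,901.00 − $2,286.00 = $74,615.00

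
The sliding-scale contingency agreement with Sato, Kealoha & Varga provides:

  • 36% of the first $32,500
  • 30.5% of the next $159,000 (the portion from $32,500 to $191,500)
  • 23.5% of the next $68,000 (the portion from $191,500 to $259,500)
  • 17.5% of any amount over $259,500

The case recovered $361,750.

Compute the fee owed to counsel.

First $32,500 at 36% = $11,700.00
Next $159,000 at 30.5% = $48,495.00
Next $68,000 at 23.5% = $15,980.00
Remaining $102,250 at 17.5% = $17,893.75
Fee: $11,700.00 + $48,495.00 + $15,980.00 + $17,893.75 = $94,068.75

$94,068.75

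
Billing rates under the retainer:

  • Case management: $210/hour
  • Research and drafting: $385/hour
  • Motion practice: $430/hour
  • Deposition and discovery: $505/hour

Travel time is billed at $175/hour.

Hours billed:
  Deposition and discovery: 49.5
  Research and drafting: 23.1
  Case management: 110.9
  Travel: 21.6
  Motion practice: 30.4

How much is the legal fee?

Case management: 110.9 × $210 = $23,289.00
Research and drafting: 23.1 × $385 = $8,893.50
Motion practice: 30.4 × $430 = $13,072.00
Deposition and discovery: 49.5 × $505 = $24,997.50
Subtotal: $23,289.00 + $8,893.50 + $13,072.00 + $24,997.50 = $70,252.00
Travel: 21.6 × $175 = $3,780.00
Total: $70,252.00 + $3,780.00 = $74,032.00

$74,032.00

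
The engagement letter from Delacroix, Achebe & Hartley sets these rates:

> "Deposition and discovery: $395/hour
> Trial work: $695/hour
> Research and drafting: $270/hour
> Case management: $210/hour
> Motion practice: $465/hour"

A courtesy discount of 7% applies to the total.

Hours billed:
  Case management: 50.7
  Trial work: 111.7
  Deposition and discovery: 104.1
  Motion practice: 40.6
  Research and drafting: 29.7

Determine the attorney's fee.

$145,355.28

Deposition and discovery: 104.1 × $395 = $41,119.50
Trial work: 111.7 × $695 = $77,631.50
Research and drafting: 29.7 × $270 = $8,019.00
Case management: 50.7 × $210 = $10,647.00
Motion practice: 40.6 × $465 = $18,879.00
Subtotal: $156,296.00
Less 7% discount: −$10,940.72
Total: $156,296.00 − $10,940.72 = $145,355.28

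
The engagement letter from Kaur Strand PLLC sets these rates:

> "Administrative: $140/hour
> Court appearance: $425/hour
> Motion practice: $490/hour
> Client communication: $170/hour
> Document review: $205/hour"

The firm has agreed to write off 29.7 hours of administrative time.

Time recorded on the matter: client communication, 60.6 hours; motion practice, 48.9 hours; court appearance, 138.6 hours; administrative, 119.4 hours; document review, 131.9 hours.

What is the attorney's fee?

Administrative: 119.4 × $140 = $16,716.00
Court appearance: 138.6 × $425 = $58,905.00
Motion practice: 48.9 × $490 = $23,961.00
Client communication: 60.6 × $170 = $10,302.00
Document review: 131.9 × $205 = $27,039.50
Subtotal: $136,923.50
Write-off: 29.7 × $140 = $4,158.00
Total: $136,923.50 − $4,158.00 = $132,765.50

$132,765.50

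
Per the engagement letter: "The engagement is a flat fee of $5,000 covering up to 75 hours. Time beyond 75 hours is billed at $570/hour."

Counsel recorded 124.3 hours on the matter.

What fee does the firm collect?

Flat fee: $5,000.00
Excess hours: 124.3 − 75 = 49.3
Overrun: 49.3 × $570 = $28,101.00
Total: $5,000.00 + $28,101.00 = $33,101.00

$33,101.00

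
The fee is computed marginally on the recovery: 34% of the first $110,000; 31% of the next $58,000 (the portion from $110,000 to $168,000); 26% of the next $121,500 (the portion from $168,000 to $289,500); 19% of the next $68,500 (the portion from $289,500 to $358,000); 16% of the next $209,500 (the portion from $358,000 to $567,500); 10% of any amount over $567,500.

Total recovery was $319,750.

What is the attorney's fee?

First $110,000 at 34% = $37,400.00
Next $58,000 at 31% = $17,980.00
Next $121,500 at 26% = $31,590.00
Remaining $30,250 at 19% = $5,747.50
Fee: $37,400.00 + $17,980.00 + $31,590.00 + $5,747.50 = $92,717.50

$92,717.50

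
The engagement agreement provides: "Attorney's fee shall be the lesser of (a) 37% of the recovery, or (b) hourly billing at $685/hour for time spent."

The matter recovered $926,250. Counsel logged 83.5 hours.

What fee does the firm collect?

$57,197.50

(a) 37% of $926,250 = $342,712.50
(b) 83.5 × $685 = $57,197.50
The lesser is (b): $57,197.50.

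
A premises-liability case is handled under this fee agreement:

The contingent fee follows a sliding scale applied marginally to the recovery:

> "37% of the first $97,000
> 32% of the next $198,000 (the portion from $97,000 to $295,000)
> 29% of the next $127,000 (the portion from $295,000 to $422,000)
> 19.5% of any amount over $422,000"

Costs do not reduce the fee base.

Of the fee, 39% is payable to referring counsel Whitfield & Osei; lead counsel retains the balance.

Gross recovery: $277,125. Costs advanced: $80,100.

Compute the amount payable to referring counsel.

$36,476.70

Fee base is the gross recovery, $277,125; costs are reimbursed separately.
First $97,000 at 37% = $35,890.00
Remaining $180,125 at 32% = $57,640.00
Fee: $35,890.00 + $57,640.00 = $93,530.00
Referral share: 39% of $93,530.00 = $36,476.70; lead counsel retains $93,530.00 − $36,476.70 = $57,053.30.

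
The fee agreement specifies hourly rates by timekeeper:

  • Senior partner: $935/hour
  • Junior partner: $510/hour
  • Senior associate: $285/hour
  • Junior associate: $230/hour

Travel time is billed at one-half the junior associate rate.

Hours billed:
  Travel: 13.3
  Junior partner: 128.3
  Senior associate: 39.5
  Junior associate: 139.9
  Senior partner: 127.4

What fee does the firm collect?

Senior partner: 127.4 × $935 = $119,119.00
Junior partner: 128.3 × $510 = $65,433.00
Senior associate: 39.5 × $285 = $11,257.50
Junior associate: 139.9 × $230 = $32,177.00
Subtotal: $119,119.00 + $65,433.00 + $11,257.50 + $32,177.00 = $227,986.50
Travel: 13.3 × ($230 ÷ 2) = 13.3 × $115.00 = $1,529.50
Total: $227,986.50 + $1,529.50 = $229,516.00

$229,516.00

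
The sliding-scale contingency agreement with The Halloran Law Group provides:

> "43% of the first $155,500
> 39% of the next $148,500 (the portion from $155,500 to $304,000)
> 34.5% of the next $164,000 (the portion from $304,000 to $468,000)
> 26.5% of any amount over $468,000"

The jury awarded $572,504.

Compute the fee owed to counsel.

First $155,500 at 43% = $66,865.00
Next $148,500 at 39% = $57,915.00
Next $164,000 at 34.5% = $56,580.00
Remaining $104,504 at 26.5% = $27,693.56
Fee: $66,865.00 + $57,915.00 + $56,580.00 + $27,693.56 = $209,053.56

$209,053.56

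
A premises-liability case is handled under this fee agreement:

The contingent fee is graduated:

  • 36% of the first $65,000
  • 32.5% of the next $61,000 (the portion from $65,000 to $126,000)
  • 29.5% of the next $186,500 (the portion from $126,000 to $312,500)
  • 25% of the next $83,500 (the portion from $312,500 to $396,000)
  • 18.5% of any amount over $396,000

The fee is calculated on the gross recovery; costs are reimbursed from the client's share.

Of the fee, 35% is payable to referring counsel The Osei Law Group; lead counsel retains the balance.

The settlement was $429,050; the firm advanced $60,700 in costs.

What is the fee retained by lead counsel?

Fee base is the gross recovery, $429,050; costs are reimbursed separately.
First $65,000 at 36% = $23,400.00
Next $61,000 at 32.5% = $19,825.00
Next $186,500 at 29.5% = $55,017.50
Next $83,500 at 25% = $20,875.00
Remaining $33,050 at 18.5% = $6,114.25
Fee: $23,400.00 + $19,825.00 + $55,017.50 + $20,875.00 + $6,114.25 = $125,231.75
Referral share: 35% of $125,231.75 = $43,831.11; lead counsel retains $125,231.75 − $43,831.11 = $81,400.64.

$81,400.64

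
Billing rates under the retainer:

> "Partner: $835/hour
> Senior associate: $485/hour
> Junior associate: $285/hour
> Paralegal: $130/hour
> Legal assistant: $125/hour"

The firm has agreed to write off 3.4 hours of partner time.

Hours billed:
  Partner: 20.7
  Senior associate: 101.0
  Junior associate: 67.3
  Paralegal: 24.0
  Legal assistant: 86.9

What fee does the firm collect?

$96,593.50

Partner: 20.7 × $835 = $17,284.50
Senior associate: 101.0 × $485 = $48,985.00
Junior associate: 67.3 × $285 = $19,180.50
Paralegal: 24.0 × $130 = $3,120.00
Legal assistant: 86.9 × $125 = $10,862.50
Subtotal: $99,432.50
Write-off: 3.4 × $835 = $2,839.00
Total: $99,432.50 − $2,839.00 = $96,593.50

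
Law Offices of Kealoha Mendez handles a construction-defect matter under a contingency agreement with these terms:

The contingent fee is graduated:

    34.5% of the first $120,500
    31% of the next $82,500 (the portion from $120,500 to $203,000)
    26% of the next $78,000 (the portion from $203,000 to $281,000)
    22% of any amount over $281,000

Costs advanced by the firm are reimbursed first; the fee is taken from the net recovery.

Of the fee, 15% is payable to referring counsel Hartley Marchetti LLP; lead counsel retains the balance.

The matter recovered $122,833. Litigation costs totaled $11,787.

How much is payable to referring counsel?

Fee base (net of costs): $122,833 − $11,787 = $111,046
First $111,046 at 34.5% = $38,310.87
Referral share: 15% of $38,310.87 = $5,746.63; lead counsel retains $38,310.87 − $5,746.63 = $32,564.24.

$5,746.63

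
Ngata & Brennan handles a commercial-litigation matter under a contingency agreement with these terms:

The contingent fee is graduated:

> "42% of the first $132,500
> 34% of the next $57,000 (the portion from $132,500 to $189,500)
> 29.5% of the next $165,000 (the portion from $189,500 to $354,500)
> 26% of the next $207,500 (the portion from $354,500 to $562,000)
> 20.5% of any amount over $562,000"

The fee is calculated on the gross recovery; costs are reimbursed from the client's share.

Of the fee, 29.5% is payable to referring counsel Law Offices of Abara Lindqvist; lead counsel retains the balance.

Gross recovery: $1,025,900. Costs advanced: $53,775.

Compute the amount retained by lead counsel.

Fee base is the gross recovery, $1,025,900; costs are reimbursed separately.
First $132,500 at 42% = $55,650.00
Next $57,000 at 34% = $19,380.00
Next $165,000 at 29.5% = $48,675.00
Next $207,500 at 26% = $53,950.00
Remaining $463,900 at 20.5% = $95,099.50
Fee: $55,650.00 + $19,380.00 + $48,675.00 + $53,950.00 + $95,099.50 = $272,754.50
Referral share: 29.5% of $272,754.50 = $80,462.58; lead counsel retains $272,754.50 − $80,462.58 = $192,291.92.

$192,291.92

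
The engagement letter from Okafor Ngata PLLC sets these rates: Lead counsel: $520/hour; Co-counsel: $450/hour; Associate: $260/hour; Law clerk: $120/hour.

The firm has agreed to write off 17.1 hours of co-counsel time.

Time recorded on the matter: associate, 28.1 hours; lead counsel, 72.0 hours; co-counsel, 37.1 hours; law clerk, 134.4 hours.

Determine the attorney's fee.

$69,874.00

Lead counsel: 72.0 × $520 = $37,440.00
Co-counsel: 37.1 × $450 = $16,695.00
Associate: 28.1 × $260 = $7,306.00
Law clerk: 134.4 × $120 = $16,128.00
Subtotal: $77,569.00
Write-off: 17.1 × $450 = $7,695.00
Total: $77,569.00 − $7,695.00 = $69,874.00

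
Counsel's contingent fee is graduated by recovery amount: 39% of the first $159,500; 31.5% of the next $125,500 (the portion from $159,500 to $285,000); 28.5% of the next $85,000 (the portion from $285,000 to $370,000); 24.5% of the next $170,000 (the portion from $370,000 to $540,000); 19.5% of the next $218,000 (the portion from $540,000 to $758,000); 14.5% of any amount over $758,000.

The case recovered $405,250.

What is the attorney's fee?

First $159,500 at 39% = $62,205.00
Next $125,500 at 31.5% = $39,532.50
Next $85,000 at 28.5% = $24,225.00
Remaining $35,250 at 24.5% = $8,636.25
Fee: $62,205.00 + $39,532.50 + $24,225.00 + $8,636.25 = $134,598.75

$134,598.75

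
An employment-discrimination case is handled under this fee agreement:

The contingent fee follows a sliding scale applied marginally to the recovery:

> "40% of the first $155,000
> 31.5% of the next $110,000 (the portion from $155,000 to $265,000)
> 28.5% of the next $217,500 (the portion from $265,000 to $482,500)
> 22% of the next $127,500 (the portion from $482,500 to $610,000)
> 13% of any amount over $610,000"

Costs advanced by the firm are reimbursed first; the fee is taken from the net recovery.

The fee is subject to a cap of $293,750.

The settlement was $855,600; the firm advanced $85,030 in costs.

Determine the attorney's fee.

Fee base (net of costs): $855,600 − $85,030 = $770,570
First $155,000 at 40% = $62,000.00
Next $110,000 at 31.5% = $34,650.00
Next $217,500 at 28.5% = $61,987.50
Next $127,500 at 22% = $28,050.00
Remaining $160,570 at 13% = $20,874.10
Fee: $62,000.00 + $34,650.00 + $61,987.50 + $28,050.00 + $20,874.10 = $207,561.60
$207,561.60 is under the $293,750 cap.

$207,561.60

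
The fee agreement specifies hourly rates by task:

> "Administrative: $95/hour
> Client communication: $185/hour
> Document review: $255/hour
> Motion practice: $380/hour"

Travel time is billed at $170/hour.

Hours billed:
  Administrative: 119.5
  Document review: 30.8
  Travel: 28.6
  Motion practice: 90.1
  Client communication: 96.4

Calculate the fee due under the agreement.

$76,140.50

Administrative: 119.5 × $95 = $11,352.50
Client communication: 96.4 × $185 = $17,834.00
Document review: 30.8 × $255 = $7,854.00
Motion practice: 90.1 × $380 = $34,238.00
Subtotal: $11,352.50 + $17,834.00 + $7,854.00 + $34,238.00 = $71,278.50
Travel: 28.6 × $170 = $4,862.00
Total: $71,278.50 + $4,862.00 = $76,140.50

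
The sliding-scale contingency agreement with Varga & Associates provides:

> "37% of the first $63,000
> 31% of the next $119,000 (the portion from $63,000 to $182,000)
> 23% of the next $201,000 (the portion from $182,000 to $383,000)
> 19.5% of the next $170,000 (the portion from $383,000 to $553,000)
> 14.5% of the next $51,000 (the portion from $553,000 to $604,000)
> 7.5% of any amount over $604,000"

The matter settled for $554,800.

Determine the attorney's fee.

$139,841.00

First $63,000 at 37% = $23,310.00
Next $119,000 at 31% = $36,890.00
Next $201,000 at 23% = $46,230.00
Next $170,000 at 19.5% = $33,150.00
Remaining $1,800 at 14.5% = $261.00
Fee: $23,310.00 + $36,890.00 + $46,230.00 + $33,150.00 + $261.00 = $139,841.00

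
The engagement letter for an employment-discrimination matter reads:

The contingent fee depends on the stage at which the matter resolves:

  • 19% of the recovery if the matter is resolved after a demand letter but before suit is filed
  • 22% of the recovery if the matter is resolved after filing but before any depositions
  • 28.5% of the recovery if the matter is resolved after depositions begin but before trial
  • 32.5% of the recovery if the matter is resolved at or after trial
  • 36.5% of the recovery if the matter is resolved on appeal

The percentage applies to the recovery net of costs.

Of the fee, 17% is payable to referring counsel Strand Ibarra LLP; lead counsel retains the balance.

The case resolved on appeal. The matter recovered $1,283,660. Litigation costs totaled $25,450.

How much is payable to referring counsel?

$78,071.93

Fee base (net of costs): $1,283,660 − $25,450 = $1,258,210
The matter resolved on appeal, so the 36.5% rate applies.
$1,258,210 × 36.5% = $459,246.65
Referral share: 17% of $459,246.65 = $78,071.93; lead counsel retains $459,246.65 − $78,071.93 = $381,174.72.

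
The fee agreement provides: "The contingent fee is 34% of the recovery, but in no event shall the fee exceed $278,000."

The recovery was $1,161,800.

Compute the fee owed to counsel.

34% of $1,161,800 = $395,012.00
That exceeds the $278,000 cap, so the fee is capped at $278,000.

$278,000.00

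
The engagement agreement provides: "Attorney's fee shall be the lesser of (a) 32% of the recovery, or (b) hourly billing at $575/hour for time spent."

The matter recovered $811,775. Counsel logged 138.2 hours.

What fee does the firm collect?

$79,465.00

(a) 32% of $811,775 = $259,768.00
(b) 138.2 × $575 = $79,465.00
The lesser is (b): $79,465.00.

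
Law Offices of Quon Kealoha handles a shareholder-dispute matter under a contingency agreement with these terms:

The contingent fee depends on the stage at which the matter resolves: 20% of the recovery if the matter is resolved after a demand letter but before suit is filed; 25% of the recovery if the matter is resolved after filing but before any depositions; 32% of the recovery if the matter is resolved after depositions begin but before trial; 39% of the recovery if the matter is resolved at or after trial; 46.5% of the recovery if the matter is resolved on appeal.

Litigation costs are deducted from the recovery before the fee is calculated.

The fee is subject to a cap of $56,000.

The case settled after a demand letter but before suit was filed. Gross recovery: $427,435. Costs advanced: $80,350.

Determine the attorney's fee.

Fee base (net of costs): $427,435 − $80,350 = $347,085
The matter settled after a demand letter but before suit was filed, so the 20% rate applies.
$347,085 × 20% = $69,417.00
$69,417.00 exceeds the $56,000 cap, so the fee is capped at $56,000.00.

$56,000.00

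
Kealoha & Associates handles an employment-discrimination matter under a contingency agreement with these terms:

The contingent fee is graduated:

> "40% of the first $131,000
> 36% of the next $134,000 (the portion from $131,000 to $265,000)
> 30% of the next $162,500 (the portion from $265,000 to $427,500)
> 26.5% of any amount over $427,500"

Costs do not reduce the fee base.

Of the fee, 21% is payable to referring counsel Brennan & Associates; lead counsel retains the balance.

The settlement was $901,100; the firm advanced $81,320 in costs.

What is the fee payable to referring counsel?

Fee base is the gross recovery, $901,100; costs are reimbursed separately.
First $131,000 at 40% = $52,400.00
Next $134,000 at 36% = $48,240.00
Next $162,500 at 30% = $48,750.00
Remaining $473,600 at 26.5% = $125,504.00
Fee: $52,400.00 + $48,240.00 + $48,750.00 + $125,504.00 = $274,894.00
Referral share: 21% of $274,894.00 = $57,727.74; lead counsel retains $274,894.00 − $57,727.74 = $217,166.26.

$57,727.74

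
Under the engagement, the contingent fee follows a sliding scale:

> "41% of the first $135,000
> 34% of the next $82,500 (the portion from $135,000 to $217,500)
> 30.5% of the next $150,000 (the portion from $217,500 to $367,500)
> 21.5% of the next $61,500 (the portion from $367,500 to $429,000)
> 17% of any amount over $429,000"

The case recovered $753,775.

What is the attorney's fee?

$197,584.25

First $135,000 at 41% = $55,350.00
Next $82,500 at 34% = $28,050.00
Next $150,000 at 30.5% = $45,750.00
Next $61,500 at 21.5% = $13,222.50
Remaining $324,775 at 17% = $55,211.75
Fee: $55,350.00 + $28,050.00 + $45,750.00 + $13,222.50 + $55,211.75 = $197,584.25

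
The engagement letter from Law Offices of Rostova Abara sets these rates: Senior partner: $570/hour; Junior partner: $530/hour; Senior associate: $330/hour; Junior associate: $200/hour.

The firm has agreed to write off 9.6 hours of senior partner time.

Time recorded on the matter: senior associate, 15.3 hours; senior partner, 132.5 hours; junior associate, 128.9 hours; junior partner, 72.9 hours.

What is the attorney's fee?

Senior partner: 132.5 × $570 = $75,525.00
Junior partner: 72.9 × $530 = $38,637.00
Senior associate: 15.3 × $330 = $5,049.00
Junior associate: 128.9 × $200 = $25,780.00
Subtotal: $144,991.00
Write-off: 9.6 × $570 = $5,472.00
Total: $144,991.00 − $5,472.00 = $139,519.00

$139,519.00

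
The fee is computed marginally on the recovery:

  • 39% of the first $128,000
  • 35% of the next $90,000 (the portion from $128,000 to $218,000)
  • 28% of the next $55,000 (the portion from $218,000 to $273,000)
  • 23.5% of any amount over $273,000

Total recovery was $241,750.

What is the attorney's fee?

First $128,000 at 39% = $49,920.00
Next $90,000 at 35% = $31,500.00
Remaining $23,750 at 28% = $6,650.00
Fee: $49,920.00 + $31,500.00 + $6,650.00 = $88,070.00

$88,070.00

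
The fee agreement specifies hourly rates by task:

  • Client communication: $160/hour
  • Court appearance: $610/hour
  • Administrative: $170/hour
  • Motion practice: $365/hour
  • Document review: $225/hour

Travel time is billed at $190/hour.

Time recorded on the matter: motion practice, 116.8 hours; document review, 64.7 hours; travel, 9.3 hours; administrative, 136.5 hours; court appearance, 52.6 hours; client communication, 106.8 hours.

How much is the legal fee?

$131,335.50

Client communication: 106.8 × $160 = $17,088.00
Court appearance: 52.6 × $610 = $32,086.00
Administrative: 136.5 × $170 = $23,205.00
Motion practice: 116.8 × $365 = $42,632.00
Document review: 64.7 × $225 = $14,557.50
Subtotal: $17,088.00 + $32,086.00 + $23,205.00 + $42,632.00 + $14,557.50 = $129,568.50
Travel: 9.3 × $190 = $1,767.00
Total: $129,568.50 + $1,767.00 = $131,335.50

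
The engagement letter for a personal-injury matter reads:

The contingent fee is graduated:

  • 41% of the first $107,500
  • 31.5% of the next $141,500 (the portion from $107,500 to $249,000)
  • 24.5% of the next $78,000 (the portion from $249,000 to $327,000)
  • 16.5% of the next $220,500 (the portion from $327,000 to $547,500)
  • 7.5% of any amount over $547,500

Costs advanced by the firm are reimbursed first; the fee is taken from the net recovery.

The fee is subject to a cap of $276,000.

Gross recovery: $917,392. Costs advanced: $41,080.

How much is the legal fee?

Fee base (net of costs): $917,392 − $41,080 = $876,312
First $107,500 at 41% = $44,075.00
Next $141,500 at 31.5% = $44,572.50
Next $78,000 at 24.5% = $19,110.00
Next $220,500 at 16.5% = $36,382.50
Remaining $328,812 at 7.5% = $24,660.90
Fee: $44,075.00 + $44,572.50 + $19,110.00 + $36,382.50 + $24,660.90 = $168,800.90
$168,800.90 is under the $276,000 cap.

$168,800.90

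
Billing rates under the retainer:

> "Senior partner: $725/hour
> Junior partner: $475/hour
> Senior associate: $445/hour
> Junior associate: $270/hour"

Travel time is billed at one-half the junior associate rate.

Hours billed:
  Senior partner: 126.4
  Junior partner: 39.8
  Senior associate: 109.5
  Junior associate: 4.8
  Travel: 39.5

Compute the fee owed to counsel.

Senior partner: 126.4 × $725 = $91,640.00
Junior partner: 39.8 × $475 = $18,905.00
Senior associate: 109.5 × $445 = $48,727.50
Junior associate: 4.8 × $270 = $1,296.00
Subtotal: $91,640.00 + $18,905.00 + $48,727.50 + $1,296.00 = $160,568.50
Travel: 39.5 × ($270 ÷ 2) = 39.5 × $135.00 = $5,332.50
Total: $160,568.50 + $5,332.50 = $165,901.00

$165,901.00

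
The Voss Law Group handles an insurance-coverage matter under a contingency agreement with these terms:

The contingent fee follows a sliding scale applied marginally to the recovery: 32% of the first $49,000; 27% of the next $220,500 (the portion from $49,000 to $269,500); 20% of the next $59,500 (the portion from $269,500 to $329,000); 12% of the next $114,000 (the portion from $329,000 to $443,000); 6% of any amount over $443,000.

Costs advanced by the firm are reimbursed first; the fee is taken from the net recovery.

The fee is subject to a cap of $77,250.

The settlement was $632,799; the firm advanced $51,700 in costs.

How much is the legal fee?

$77,250.00

Fee base (net of costs): $632,799 − $51,700 = $581,099
First $49,000 at 32% = $15,680.00
Next $220,500 at 27% = $59,535.00
Next $59,500 at 20% = $11,900.00
Next $114,000 at 12% = $13,680.00
Remaining $138,099 at 6% = $8,285.94
Fee: $15,680.00 + $59,535.00 + $11,900.00 + $13,680.00 + $8,285.94 = $109,080.94
$109,080.94 exceeds the $77,250 cap, so the fee is capped at $77,250.00.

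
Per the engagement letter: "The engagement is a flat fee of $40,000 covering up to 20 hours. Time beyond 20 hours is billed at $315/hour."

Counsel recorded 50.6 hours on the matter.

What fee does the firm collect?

Flat fee: $40,000.00
Excess hours: 50.6 − 20 = 30.6
Overrun: 30.6 × $315 = $9,639.00
Total: $40,000.00 + $9,639.00 = $49,639.00

$49,639.00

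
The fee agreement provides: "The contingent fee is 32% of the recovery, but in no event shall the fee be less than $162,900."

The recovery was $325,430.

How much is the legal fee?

32% of $325,430 = $104,137.60
That is below the $162,900 minimum, so the minimum applies.

$162,900.00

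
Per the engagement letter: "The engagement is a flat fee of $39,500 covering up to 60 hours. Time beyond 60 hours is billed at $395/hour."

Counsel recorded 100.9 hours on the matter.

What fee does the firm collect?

Flat fee: $39,500.00
Excess hours: 100.9 − 60 = 40.9
Overrun: 40.9 × $395 = $16,155.50
Total: $39,500.00 + $16,155.50 = $55,655.50

$55,655.50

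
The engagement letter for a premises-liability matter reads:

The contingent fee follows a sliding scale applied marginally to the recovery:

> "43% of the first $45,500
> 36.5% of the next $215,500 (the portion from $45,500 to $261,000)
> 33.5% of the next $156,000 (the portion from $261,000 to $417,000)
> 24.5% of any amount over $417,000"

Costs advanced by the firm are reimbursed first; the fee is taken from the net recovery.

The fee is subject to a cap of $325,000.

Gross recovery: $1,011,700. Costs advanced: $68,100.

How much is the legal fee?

Fee base (net of costs): $1,011,700 − $68,100 = $943,600
First $45,500 at 43% = $19,565.00
Next $215,500 at 36.5% = $78,657.50
Next $156,000 at 33.5% = $52,260.00
Remaining $526,600 at 24.5% = $129,017.00
Fee: $19,565.00 + $78,657.50 + $52,260.00 + $129,017.00 = $279,499.50
$279,499.50 is under the $325,000 cap.

$279,499.50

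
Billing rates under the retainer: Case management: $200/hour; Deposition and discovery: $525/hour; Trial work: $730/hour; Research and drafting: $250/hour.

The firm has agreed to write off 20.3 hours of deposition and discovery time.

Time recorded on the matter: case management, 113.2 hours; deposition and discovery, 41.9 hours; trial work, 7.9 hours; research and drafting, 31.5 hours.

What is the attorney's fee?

$47,622.00

Case management: 113.2 × $200 = $22,640.00
Deposition and discovery: 41.9 × $525 = $21,997.50
Trial work: 7.9 × $730 = $5,767.00
Research and drafting: 31.5 × $250 = $7,875.00
Subtotal: $58,279.50
Write-off: 20.3 × $525 = $10,657.50
Total: $58,279.50 − $10,657.50 = $47,622.00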